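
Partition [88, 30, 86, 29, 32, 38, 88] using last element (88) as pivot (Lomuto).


Pivot: 88
  88 <= 88: advance i (no swap)
  30 <= 88: advance i (no swap)
  86 <= 88: advance i (no swap)
  29 <= 88: advance i (no swap)
  32 <= 88: advance i (no swap)
  38 <= 88: advance i (no swap)
Place pivot at 6: [88, 30, 86, 29, 32, 38, 88]

Partitioned: [88, 30, 86, 29, 32, 38, 88]


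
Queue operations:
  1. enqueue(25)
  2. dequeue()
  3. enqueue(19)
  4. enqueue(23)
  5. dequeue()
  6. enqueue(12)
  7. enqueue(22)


enqueue(25) -> [25]
dequeue()->25, []
enqueue(19) -> [19]
enqueue(23) -> [19, 23]
dequeue()->19, [23]
enqueue(12) -> [23, 12]
enqueue(22) -> [23, 12, 22]

Final queue: [23, 12, 22]


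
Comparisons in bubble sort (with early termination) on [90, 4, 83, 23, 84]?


Algorithm: bubble sort (with early termination)
Input: [90, 4, 83, 23, 84]
Sorted: [4, 23, 83, 84, 90]

9


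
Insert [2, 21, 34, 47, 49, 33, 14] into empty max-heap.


Insert 2: [2]
Insert 21: [21, 2]
Insert 34: [34, 2, 21]
Insert 47: [47, 34, 21, 2]
Insert 49: [49, 47, 21, 2, 34]
Insert 33: [49, 47, 33, 2, 34, 21]
Insert 14: [49, 47, 33, 2, 34, 21, 14]

Final heap: [49, 47, 33, 2, 34, 21, 14]


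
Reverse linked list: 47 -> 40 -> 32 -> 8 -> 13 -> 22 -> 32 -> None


Step 1: curr=47, set curr.next=prev(None) | reversed so far: 47
Step 2: curr=40, set curr.next=prev(47) | reversed so far: 40 -> 47
Step 3: curr=32, set curr.next=prev(40) | reversed so far: 32 -> 40 -> 47
Step 4: curr=8, set curr.next=prev(32) | reversed so far: 8 -> 32 -> 40 -> 47
Step 5: curr=13, set curr.next=prev(8) | reversed so far: 13 -> 8 -> 32 -> 40 -> 47
Step 6: curr=22, set curr.next=prev(13) | reversed so far: 22 -> 13 -> 8 -> 32 -> 40 -> 47
Step 7: curr=32, set curr.next=prev(22) | reversed so far: 32 -> 22 -> 13 -> 8 -> 32 -> 40 -> 47

32 -> 22 -> 13 -> 8 -> 32 -> 40 -> 47 -> None


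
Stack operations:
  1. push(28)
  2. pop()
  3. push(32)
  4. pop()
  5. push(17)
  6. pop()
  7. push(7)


push(28) -> [28]
pop()->28, []
push(32) -> [32]
pop()->32, []
push(17) -> [17]
pop()->17, []
push(7) -> [7]

Final stack: [7]


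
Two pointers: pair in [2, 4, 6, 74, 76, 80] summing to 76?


lo=0(2)+hi=5(80)=82
lo=0(2)+hi=4(76)=78
lo=0(2)+hi=3(74)=76

Yes: 2+74=76


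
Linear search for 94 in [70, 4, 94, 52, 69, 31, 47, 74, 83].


i=0: 70!=94
i=1: 4!=94
i=2: 94==94 found!

Found at 2, 3 comps


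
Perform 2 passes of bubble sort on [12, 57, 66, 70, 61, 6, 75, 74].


Initial: [12, 57, 66, 70, 61, 6, 75, 74]
Pass 1: [12, 57, 66, 61, 6, 70, 74, 75] (3 swaps)
Pass 2: [12, 57, 61, 6, 66, 70, 74, 75] (2 swaps)

After 2 passes: [12, 57, 61, 6, 66, 70, 74, 75]


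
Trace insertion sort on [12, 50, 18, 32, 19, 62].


Initial: [12, 50, 18, 32, 19, 62]
Insert 50: [12, 50, 18, 32, 19, 62]
Insert 18: [12, 18, 50, 32, 19, 62]
Insert 32: [12, 18, 32, 50, 19, 62]
Insert 19: [12, 18, 19, 32, 50, 62]
Insert 62: [12, 18, 19, 32, 50, 62]

Sorted: [12, 18, 19, 32, 50, 62]


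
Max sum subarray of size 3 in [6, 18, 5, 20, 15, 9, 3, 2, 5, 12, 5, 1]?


[0:3]: 29
[1:4]: 43
[2:5]: 40
[3:6]: 44
[4:7]: 27
[5:8]: 14
[6:9]: 10
[7:10]: 19
[8:11]: 22
[9:12]: 18

Max: 44 at [3:6]


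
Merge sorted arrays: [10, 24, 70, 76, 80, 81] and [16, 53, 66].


Take 10 from A
Take 16 from B
Take 24 from A
Take 53 from B
Take 66 from B

Merged: [10, 16, 24, 53, 66, 70, 76, 80, 81]


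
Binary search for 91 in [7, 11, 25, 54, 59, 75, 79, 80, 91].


Step 1: lo=0, hi=8, mid=4, val=59
Step 2: lo=5, hi=8, mid=6, val=79
Step 3: lo=7, hi=8, mid=7, val=80
Step 4: lo=8, hi=8, mid=8, val=91

Found at index 8


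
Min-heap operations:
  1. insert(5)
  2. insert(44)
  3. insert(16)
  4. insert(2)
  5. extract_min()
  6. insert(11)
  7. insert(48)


insert(5) -> [5]
insert(44) -> [5, 44]
insert(16) -> [5, 44, 16]
insert(2) -> [2, 5, 16, 44]
extract_min()->2, [5, 44, 16]
insert(11) -> [5, 11, 16, 44]
insert(48) -> [5, 11, 16, 44, 48]

Final heap: [5, 11, 16, 44, 48]


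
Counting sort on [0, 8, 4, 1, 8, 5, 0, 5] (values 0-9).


Input: [0, 8, 4, 1, 8, 5, 0, 5]
Counts: [2, 1, 0, 0, 1, 2, 0, 0, 2, 0]

Sorted: [0, 0, 1, 4, 5, 5, 8, 8]


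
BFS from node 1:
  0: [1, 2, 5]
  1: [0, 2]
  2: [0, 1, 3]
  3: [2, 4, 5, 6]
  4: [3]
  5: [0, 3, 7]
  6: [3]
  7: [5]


Visit 1, enqueue [0, 2]
Visit 0, enqueue [5]
Visit 2, enqueue [3]
Visit 5, enqueue [7]
Visit 3, enqueue [4, 6]
Visit 7, enqueue []
Visit 4, enqueue []
Visit 6, enqueue []

BFS order: [1, 0, 2, 5, 3, 7, 4, 6]


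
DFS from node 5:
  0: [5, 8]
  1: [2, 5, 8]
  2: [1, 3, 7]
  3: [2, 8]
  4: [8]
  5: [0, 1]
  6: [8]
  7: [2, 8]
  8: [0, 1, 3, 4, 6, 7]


Visit 5, push [1, 0]
Visit 0, push [8]
Visit 8, push [7, 6, 4, 3, 1]
Visit 1, push [2]
Visit 2, push [7, 3]
Visit 3, push []
Visit 7, push []
Visit 4, push []
Visit 6, push []

DFS order: [5, 0, 8, 1, 2, 3, 7, 4, 6]


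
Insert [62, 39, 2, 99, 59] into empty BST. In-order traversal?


Insert 62: root
Insert 39: L from 62
Insert 2: L from 62 -> L from 39
Insert 99: R from 62
Insert 59: L from 62 -> R from 39

In-order: [2, 39, 59, 62, 99]


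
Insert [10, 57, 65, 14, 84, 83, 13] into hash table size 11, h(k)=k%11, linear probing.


Insert 10: h=10 -> slot 10
Insert 57: h=2 -> slot 2
Insert 65: h=10, 1 probes -> slot 0
Insert 14: h=3 -> slot 3
Insert 84: h=7 -> slot 7
Insert 83: h=6 -> slot 6
Insert 13: h=2, 2 probes -> slot 4

Table: [65, None, 57, 14, 13, None, 83, 84, None, None, 10]


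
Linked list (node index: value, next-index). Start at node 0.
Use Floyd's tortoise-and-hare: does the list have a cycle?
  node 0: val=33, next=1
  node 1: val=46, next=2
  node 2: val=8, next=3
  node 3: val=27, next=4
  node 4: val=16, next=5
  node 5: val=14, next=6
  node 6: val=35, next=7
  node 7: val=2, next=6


Floyd's tortoise (slow, +1) and hare (fast, +2):
  init: slow=0, fast=0
  step 1: slow=1, fast=2
  step 2: slow=2, fast=4
  step 3: slow=3, fast=6
  step 4: slow=4, fast=6
  step 5: slow=5, fast=6
  step 6: slow=6, fast=6
  slow == fast at node 6: cycle detected

Cycle: yes


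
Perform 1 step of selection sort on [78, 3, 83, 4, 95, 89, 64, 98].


Initial: [78, 3, 83, 4, 95, 89, 64, 98]
Step 1: min=3 at 1
  Swap: [3, 78, 83, 4, 95, 89, 64, 98]

After 1 step: [3, 78, 83, 4, 95, 89, 64, 98]


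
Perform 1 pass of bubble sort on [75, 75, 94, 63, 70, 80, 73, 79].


Initial: [75, 75, 94, 63, 70, 80, 73, 79]
Pass 1: [75, 75, 63, 70, 80, 73, 79, 94] (5 swaps)

After 1 pass: [75, 75, 63, 70, 80, 73, 79, 94]


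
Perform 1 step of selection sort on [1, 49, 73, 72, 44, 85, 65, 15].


Initial: [1, 49, 73, 72, 44, 85, 65, 15]
Step 1: min=1 at 0
  Swap: [1, 49, 73, 72, 44, 85, 65, 15]

After 1 step: [1, 49, 73, 72, 44, 85, 65, 15]


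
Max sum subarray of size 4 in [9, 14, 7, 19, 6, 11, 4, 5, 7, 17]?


[0:4]: 49
[1:5]: 46
[2:6]: 43
[3:7]: 40
[4:8]: 26
[5:9]: 27
[6:10]: 33

Max: 49 at [0:4]


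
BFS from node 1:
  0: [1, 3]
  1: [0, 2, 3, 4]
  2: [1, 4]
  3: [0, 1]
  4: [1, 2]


Visit 1, enqueue [0, 2, 3, 4]
Visit 0, enqueue []
Visit 2, enqueue []
Visit 3, enqueue []
Visit 4, enqueue []

BFS order: [1, 0, 2, 3, 4]


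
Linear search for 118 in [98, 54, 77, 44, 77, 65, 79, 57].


i=0: 98!=118
i=1: 54!=118
i=2: 77!=118
i=3: 44!=118
i=4: 77!=118
i=5: 65!=118
i=6: 79!=118
i=7: 57!=118

Not found, 8 comps


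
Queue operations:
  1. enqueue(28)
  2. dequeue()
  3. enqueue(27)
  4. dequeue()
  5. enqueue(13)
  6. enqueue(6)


enqueue(28) -> [28]
dequeue()->28, []
enqueue(27) -> [27]
dequeue()->27, []
enqueue(13) -> [13]
enqueue(6) -> [13, 6]

Final queue: [13, 6]


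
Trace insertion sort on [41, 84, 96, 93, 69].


Initial: [41, 84, 96, 93, 69]
Insert 84: [41, 84, 96, 93, 69]
Insert 96: [41, 84, 96, 93, 69]
Insert 93: [41, 84, 93, 96, 69]
Insert 69: [41, 69, 84, 93, 96]

Sorted: [41, 69, 84, 93, 96]


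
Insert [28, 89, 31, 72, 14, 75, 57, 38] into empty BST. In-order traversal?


Insert 28: root
Insert 89: R from 28
Insert 31: R from 28 -> L from 89
Insert 72: R from 28 -> L from 89 -> R from 31
Insert 14: L from 28
Insert 75: R from 28 -> L from 89 -> R from 31 -> R from 72
Insert 57: R from 28 -> L from 89 -> R from 31 -> L from 72
Insert 38: R from 28 -> L from 89 -> R from 31 -> L from 72 -> L from 57

In-order: [14, 28, 31, 38, 57, 72, 75, 89]


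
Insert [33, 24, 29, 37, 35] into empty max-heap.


Insert 33: [33]
Insert 24: [33, 24]
Insert 29: [33, 24, 29]
Insert 37: [37, 33, 29, 24]
Insert 35: [37, 35, 29, 24, 33]

Final heap: [37, 35, 29, 24, 33]


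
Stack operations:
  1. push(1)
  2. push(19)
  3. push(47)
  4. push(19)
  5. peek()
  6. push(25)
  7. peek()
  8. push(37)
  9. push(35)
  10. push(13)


push(1) -> [1]
push(19) -> [1, 19]
push(47) -> [1, 19, 47]
push(19) -> [1, 19, 47, 19]
peek()->19
push(25) -> [1, 19, 47, 19, 25]
peek()->25
push(37) -> [1, 19, 47, 19, 25, 37]
push(35) -> [1, 19, 47, 19, 25, 37, 35]
push(13) -> [1, 19, 47, 19, 25, 37, 35, 13]

Final stack: [1, 19, 47, 19, 25, 37, 35, 13]


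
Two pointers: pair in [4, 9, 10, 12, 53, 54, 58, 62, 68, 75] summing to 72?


lo=0(4)+hi=9(75)=79
lo=0(4)+hi=8(68)=72

Yes: 4+68=72


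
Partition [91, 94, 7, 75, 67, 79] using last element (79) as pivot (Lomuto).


Pivot: 79
  7 <= 79: swap -> [7, 94, 91, 75, 67, 79]
  75 <= 79: swap -> [7, 75, 91, 94, 67, 79]
  67 <= 79: swap -> [7, 75, 67, 94, 91, 79]
Place pivot at 3: [7, 75, 67, 79, 91, 94]

Partitioned: [7, 75, 67, 79, 91, 94]


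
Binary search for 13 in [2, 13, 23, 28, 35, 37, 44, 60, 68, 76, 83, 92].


Step 1: lo=0, hi=11, mid=5, val=37
Step 2: lo=0, hi=4, mid=2, val=23
Step 3: lo=0, hi=1, mid=0, val=2
Step 4: lo=1, hi=1, mid=1, val=13

Found at index 1


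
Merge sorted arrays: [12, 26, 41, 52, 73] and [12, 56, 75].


Take 12 from A
Take 12 from B
Take 26 from A
Take 41 from A
Take 52 from A
Take 56 from B
Take 73 from A

Merged: [12, 12, 26, 41, 52, 56, 73, 75]


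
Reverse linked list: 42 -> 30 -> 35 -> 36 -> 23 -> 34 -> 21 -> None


Step 1: curr=42, set curr.next=prev(None) | reversed so far: 42
Step 2: curr=30, set curr.next=prev(42) | reversed so far: 30 -> 42
Step 3: curr=35, set curr.next=prev(30) | reversed so far: 35 -> 30 -> 42
Step 4: curr=36, set curr.next=prev(35) | reversed so far: 36 -> 35 -> 30 -> 42
Step 5: curr=23, set curr.next=prev(36) | reversed so far: 23 -> 36 -> 35 -> 30 -> 42
Step 6: curr=34, set curr.next=prev(23) | reversed so far: 34 -> 23 -> 36 -> 35 -> 30 -> 42
Step 7: curr=21, set curr.next=prev(34) | reversed so far: 21 -> 34 -> 23 -> 36 -> 35 -> 30 -> 42

21 -> 34 -> 23 -> 36 -> 35 -> 30 -> 42 -> None


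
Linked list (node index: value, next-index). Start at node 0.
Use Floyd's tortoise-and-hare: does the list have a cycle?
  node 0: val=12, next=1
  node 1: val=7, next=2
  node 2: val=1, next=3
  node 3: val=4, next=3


Floyd's tortoise (slow, +1) and hare (fast, +2):
  init: slow=0, fast=0
  step 1: slow=1, fast=2
  step 2: slow=2, fast=3
  step 3: slow=3, fast=3
  slow == fast at node 3: cycle detected

Cycle: yes


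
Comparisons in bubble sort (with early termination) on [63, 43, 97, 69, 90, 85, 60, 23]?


Algorithm: bubble sort (with early termination)
Input: [63, 43, 97, 69, 90, 85, 60, 23]
Sorted: [23, 43, 60, 63, 69, 85, 90, 97]

28


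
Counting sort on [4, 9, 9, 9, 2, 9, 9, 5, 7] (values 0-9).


Input: [4, 9, 9, 9, 2, 9, 9, 5, 7]
Counts: [0, 0, 1, 0, 1, 1, 0, 1, 0, 5]

Sorted: [2, 4, 5, 7, 9, 9, 9, 9, 9]


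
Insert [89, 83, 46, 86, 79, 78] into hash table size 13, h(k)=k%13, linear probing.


Insert 89: h=11 -> slot 11
Insert 83: h=5 -> slot 5
Insert 46: h=7 -> slot 7
Insert 86: h=8 -> slot 8
Insert 79: h=1 -> slot 1
Insert 78: h=0 -> slot 0

Table: [78, 79, None, None, None, 83, None, 46, 86, None, None, 89, None]


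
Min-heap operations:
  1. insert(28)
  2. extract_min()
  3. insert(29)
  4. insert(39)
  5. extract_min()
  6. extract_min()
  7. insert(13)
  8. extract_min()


insert(28) -> [28]
extract_min()->28, []
insert(29) -> [29]
insert(39) -> [29, 39]
extract_min()->29, [39]
extract_min()->39, []
insert(13) -> [13]
extract_min()->13, []

Final heap: []


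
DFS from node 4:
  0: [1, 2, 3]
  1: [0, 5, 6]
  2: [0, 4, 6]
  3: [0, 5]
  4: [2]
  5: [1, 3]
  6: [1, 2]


Visit 4, push [2]
Visit 2, push [6, 0]
Visit 0, push [3, 1]
Visit 1, push [6, 5]
Visit 5, push [3]
Visit 3, push []
Visit 6, push []

DFS order: [4, 2, 0, 1, 5, 3, 6]


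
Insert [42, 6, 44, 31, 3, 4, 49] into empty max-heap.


Insert 42: [42]
Insert 6: [42, 6]
Insert 44: [44, 6, 42]
Insert 31: [44, 31, 42, 6]
Insert 3: [44, 31, 42, 6, 3]
Insert 4: [44, 31, 42, 6, 3, 4]
Insert 49: [49, 31, 44, 6, 3, 4, 42]

Final heap: [49, 31, 44, 6, 3, 4, 42]


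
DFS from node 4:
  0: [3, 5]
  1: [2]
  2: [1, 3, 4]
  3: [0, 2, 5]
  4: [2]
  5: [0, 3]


Visit 4, push [2]
Visit 2, push [3, 1]
Visit 1, push []
Visit 3, push [5, 0]
Visit 0, push [5]
Visit 5, push []

DFS order: [4, 2, 1, 3, 0, 5]


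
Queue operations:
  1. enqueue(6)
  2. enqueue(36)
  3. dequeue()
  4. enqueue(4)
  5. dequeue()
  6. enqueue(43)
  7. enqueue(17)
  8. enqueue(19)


enqueue(6) -> [6]
enqueue(36) -> [6, 36]
dequeue()->6, [36]
enqueue(4) -> [36, 4]
dequeue()->36, [4]
enqueue(43) -> [4, 43]
enqueue(17) -> [4, 43, 17]
enqueue(19) -> [4, 43, 17, 19]

Final queue: [4, 43, 17, 19]


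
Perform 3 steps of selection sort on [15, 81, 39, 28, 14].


Initial: [15, 81, 39, 28, 14]
Step 1: min=14 at 4
  Swap: [14, 81, 39, 28, 15]
Step 2: min=15 at 4
  Swap: [14, 15, 39, 28, 81]
Step 3: min=28 at 3
  Swap: [14, 15, 28, 39, 81]

After 3 steps: [14, 15, 28, 39, 81]


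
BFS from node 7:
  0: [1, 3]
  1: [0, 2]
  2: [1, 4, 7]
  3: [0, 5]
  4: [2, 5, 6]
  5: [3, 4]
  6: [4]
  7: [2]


Visit 7, enqueue [2]
Visit 2, enqueue [1, 4]
Visit 1, enqueue [0]
Visit 4, enqueue [5, 6]
Visit 0, enqueue [3]
Visit 5, enqueue []
Visit 6, enqueue []
Visit 3, enqueue []

BFS order: [7, 2, 1, 4, 0, 5, 6, 3]


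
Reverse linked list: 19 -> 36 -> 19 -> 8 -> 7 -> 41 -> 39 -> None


Step 1: curr=19, set curr.next=prev(None) | reversed so far: 19
Step 2: curr=36, set curr.next=prev(19) | reversed so far: 36 -> 19
Step 3: curr=19, set curr.next=prev(36) | reversed so far: 19 -> 36 -> 19
Step 4: curr=8, set curr.next=prev(19) | reversed so far: 8 -> 19 -> 36 -> 19
Step 5: curr=7, set curr.next=prev(8) | reversed so far: 7 -> 8 -> 19 -> 36 -> 19
Step 6: curr=41, set curr.next=prev(7) | reversed so far: 41 -> 7 -> 8 -> 19 -> 36 -> 19
Step 7: curr=39, set curr.next=prev(41) | reversed so far: 39 -> 41 -> 7 -> 8 -> 19 -> 36 -> 19

39 -> 41 -> 7 -> 8 -> 19 -> 36 -> 19 -> None


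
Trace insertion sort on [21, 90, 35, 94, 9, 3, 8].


Initial: [21, 90, 35, 94, 9, 3, 8]
Insert 90: [21, 90, 35, 94, 9, 3, 8]
Insert 35: [21, 35, 90, 94, 9, 3, 8]
Insert 94: [21, 35, 90, 94, 9, 3, 8]
Insert 9: [9, 21, 35, 90, 94, 3, 8]
Insert 3: [3, 9, 21, 35, 90, 94, 8]
Insert 8: [3, 8, 9, 21, 35, 90, 94]

Sorted: [3, 8, 9, 21, 35, 90, 94]


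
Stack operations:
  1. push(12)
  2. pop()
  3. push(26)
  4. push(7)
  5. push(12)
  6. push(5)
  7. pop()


push(12) -> [12]
pop()->12, []
push(26) -> [26]
push(7) -> [26, 7]
push(12) -> [26, 7, 12]
push(5) -> [26, 7, 12, 5]
pop()->5, [26, 7, 12]

Final stack: [26, 7, 12]


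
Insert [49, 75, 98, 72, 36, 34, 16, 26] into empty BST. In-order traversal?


Insert 49: root
Insert 75: R from 49
Insert 98: R from 49 -> R from 75
Insert 72: R from 49 -> L from 75
Insert 36: L from 49
Insert 34: L from 49 -> L from 36
Insert 16: L from 49 -> L from 36 -> L from 34
Insert 26: L from 49 -> L from 36 -> L from 34 -> R from 16

In-order: [16, 26, 34, 36, 49, 72, 75, 98]


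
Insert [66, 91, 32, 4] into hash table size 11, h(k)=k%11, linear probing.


Insert 66: h=0 -> slot 0
Insert 91: h=3 -> slot 3
Insert 32: h=10 -> slot 10
Insert 4: h=4 -> slot 4

Table: [66, None, None, 91, 4, None, None, None, None, None, 32]


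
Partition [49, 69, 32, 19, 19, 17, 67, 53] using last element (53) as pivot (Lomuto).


Pivot: 53
  49 <= 53: advance i (no swap)
  32 <= 53: swap -> [49, 32, 69, 19, 19, 17, 67, 53]
  19 <= 53: swap -> [49, 32, 19, 69, 19, 17, 67, 53]
  19 <= 53: swap -> [49, 32, 19, 19, 69, 17, 67, 53]
  17 <= 53: swap -> [49, 32, 19, 19, 17, 69, 67, 53]
Place pivot at 5: [49, 32, 19, 19, 17, 53, 67, 69]

Partitioned: [49, 32, 19, 19, 17, 53, 67, 69]


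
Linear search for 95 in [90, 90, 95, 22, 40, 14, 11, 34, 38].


i=0: 90!=95
i=1: 90!=95
i=2: 95==95 found!

Found at 2, 3 comps


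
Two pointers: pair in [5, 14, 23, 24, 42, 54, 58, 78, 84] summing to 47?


lo=0(5)+hi=8(84)=89
lo=0(5)+hi=7(78)=83
lo=0(5)+hi=6(58)=63
lo=0(5)+hi=5(54)=59
lo=0(5)+hi=4(42)=47

Yes: 5+42=47


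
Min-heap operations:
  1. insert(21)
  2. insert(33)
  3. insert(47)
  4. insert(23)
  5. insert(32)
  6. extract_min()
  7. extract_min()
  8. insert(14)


insert(21) -> [21]
insert(33) -> [21, 33]
insert(47) -> [21, 33, 47]
insert(23) -> [21, 23, 47, 33]
insert(32) -> [21, 23, 47, 33, 32]
extract_min()->21, [23, 32, 47, 33]
extract_min()->23, [32, 33, 47]
insert(14) -> [14, 32, 47, 33]

Final heap: [14, 32, 47, 33]


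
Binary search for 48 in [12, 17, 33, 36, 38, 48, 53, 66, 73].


Step 1: lo=0, hi=8, mid=4, val=38
Step 2: lo=5, hi=8, mid=6, val=53
Step 3: lo=5, hi=5, mid=5, val=48

Found at index 5


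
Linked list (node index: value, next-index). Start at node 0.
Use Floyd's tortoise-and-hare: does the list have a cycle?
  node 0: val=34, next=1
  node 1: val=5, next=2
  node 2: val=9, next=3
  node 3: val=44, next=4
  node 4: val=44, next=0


Floyd's tortoise (slow, +1) and hare (fast, +2):
  init: slow=0, fast=0
  step 1: slow=1, fast=2
  step 2: slow=2, fast=4
  step 3: slow=3, fast=1
  step 4: slow=4, fast=3
  step 5: slow=0, fast=0
  slow == fast at node 0: cycle detected

Cycle: yes


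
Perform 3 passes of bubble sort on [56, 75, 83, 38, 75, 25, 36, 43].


Initial: [56, 75, 83, 38, 75, 25, 36, 43]
Pass 1: [56, 75, 38, 75, 25, 36, 43, 83] (5 swaps)
Pass 2: [56, 38, 75, 25, 36, 43, 75, 83] (4 swaps)
Pass 3: [38, 56, 25, 36, 43, 75, 75, 83] (4 swaps)

After 3 passes: [38, 56, 25, 36, 43, 75, 75, 83]


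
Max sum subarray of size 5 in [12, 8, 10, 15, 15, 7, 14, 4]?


[0:5]: 60
[1:6]: 55
[2:7]: 61
[3:8]: 55

Max: 61 at [2:7]


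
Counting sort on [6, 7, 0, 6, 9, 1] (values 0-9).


Input: [6, 7, 0, 6, 9, 1]
Counts: [1, 1, 0, 0, 0, 0, 2, 1, 0, 1]

Sorted: [0, 1, 6, 6, 7, 9]


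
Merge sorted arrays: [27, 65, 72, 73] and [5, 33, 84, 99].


Take 5 from B
Take 27 from A
Take 33 from B
Take 65 from A
Take 72 from A
Take 73 from A

Merged: [5, 27, 33, 65, 72, 73, 84, 99]


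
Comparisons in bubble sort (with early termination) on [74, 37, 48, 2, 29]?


Algorithm: bubble sort (with early termination)
Input: [74, 37, 48, 2, 29]
Sorted: [2, 29, 37, 48, 74]

10


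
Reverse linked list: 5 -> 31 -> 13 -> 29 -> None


Step 1: curr=5, set curr.next=prev(None) | reversed so far: 5
Step 2: curr=31, set curr.next=prev(5) | reversed so far: 31 -> 5
Step 3: curr=13, set curr.next=prev(31) | reversed so far: 13 -> 31 -> 5
Step 4: curr=29, set curr.next=prev(13) | reversed so far: 29 -> 13 -> 31 -> 5

29 -> 13 -> 31 -> 5 -> None


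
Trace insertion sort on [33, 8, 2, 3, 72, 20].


Initial: [33, 8, 2, 3, 72, 20]
Insert 8: [8, 33, 2, 3, 72, 20]
Insert 2: [2, 8, 33, 3, 72, 20]
Insert 3: [2, 3, 8, 33, 72, 20]
Insert 72: [2, 3, 8, 33, 72, 20]
Insert 20: [2, 3, 8, 20, 33, 72]

Sorted: [2, 3, 8, 20, 33, 72]


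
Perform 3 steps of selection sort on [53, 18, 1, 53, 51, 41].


Initial: [53, 18, 1, 53, 51, 41]
Step 1: min=1 at 2
  Swap: [1, 18, 53, 53, 51, 41]
Step 2: min=18 at 1
  Swap: [1, 18, 53, 53, 51, 41]
Step 3: min=41 at 5
  Swap: [1, 18, 41, 53, 51, 53]

After 3 steps: [1, 18, 41, 53, 51, 53]


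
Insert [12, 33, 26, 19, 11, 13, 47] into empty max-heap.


Insert 12: [12]
Insert 33: [33, 12]
Insert 26: [33, 12, 26]
Insert 19: [33, 19, 26, 12]
Insert 11: [33, 19, 26, 12, 11]
Insert 13: [33, 19, 26, 12, 11, 13]
Insert 47: [47, 19, 33, 12, 11, 13, 26]

Final heap: [47, 19, 33, 12, 11, 13, 26]


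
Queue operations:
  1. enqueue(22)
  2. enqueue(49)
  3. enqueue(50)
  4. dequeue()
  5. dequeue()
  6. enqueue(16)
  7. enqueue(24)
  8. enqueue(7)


enqueue(22) -> [22]
enqueue(49) -> [22, 49]
enqueue(50) -> [22, 49, 50]
dequeue()->22, [49, 50]
dequeue()->49, [50]
enqueue(16) -> [50, 16]
enqueue(24) -> [50, 16, 24]
enqueue(7) -> [50, 16, 24, 7]

Final queue: [50, 16, 24, 7]


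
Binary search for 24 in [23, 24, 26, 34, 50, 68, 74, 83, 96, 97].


Step 1: lo=0, hi=9, mid=4, val=50
Step 2: lo=0, hi=3, mid=1, val=24

Found at index 1


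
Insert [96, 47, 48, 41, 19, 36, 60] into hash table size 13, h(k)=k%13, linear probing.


Insert 96: h=5 -> slot 5
Insert 47: h=8 -> slot 8
Insert 48: h=9 -> slot 9
Insert 41: h=2 -> slot 2
Insert 19: h=6 -> slot 6
Insert 36: h=10 -> slot 10
Insert 60: h=8, 3 probes -> slot 11

Table: [None, None, 41, None, None, 96, 19, None, 47, 48, 36, 60, None]


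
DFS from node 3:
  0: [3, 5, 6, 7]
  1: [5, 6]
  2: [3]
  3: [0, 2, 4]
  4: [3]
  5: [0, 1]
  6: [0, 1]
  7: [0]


Visit 3, push [4, 2, 0]
Visit 0, push [7, 6, 5]
Visit 5, push [1]
Visit 1, push [6]
Visit 6, push []
Visit 7, push []
Visit 2, push []
Visit 4, push []

DFS order: [3, 0, 5, 1, 6, 7, 2, 4]


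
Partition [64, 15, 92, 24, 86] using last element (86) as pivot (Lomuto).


Pivot: 86
  64 <= 86: advance i (no swap)
  15 <= 86: advance i (no swap)
  24 <= 86: swap -> [64, 15, 24, 92, 86]
Place pivot at 3: [64, 15, 24, 86, 92]

Partitioned: [64, 15, 24, 86, 92]


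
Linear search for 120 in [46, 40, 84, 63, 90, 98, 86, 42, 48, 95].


i=0: 46!=120
i=1: 40!=120
i=2: 84!=120
i=3: 63!=120
i=4: 90!=120
i=5: 98!=120
i=6: 86!=120
i=7: 42!=120
i=8: 48!=120
i=9: 95!=120

Not found, 10 comps


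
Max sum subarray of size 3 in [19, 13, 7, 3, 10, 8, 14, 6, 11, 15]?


[0:3]: 39
[1:4]: 23
[2:5]: 20
[3:6]: 21
[4:7]: 32
[5:8]: 28
[6:9]: 31
[7:10]: 32

Max: 39 at [0:3]


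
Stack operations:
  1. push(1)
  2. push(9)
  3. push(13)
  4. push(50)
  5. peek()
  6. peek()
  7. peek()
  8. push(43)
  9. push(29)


push(1) -> [1]
push(9) -> [1, 9]
push(13) -> [1, 9, 13]
push(50) -> [1, 9, 13, 50]
peek()->50
peek()->50
peek()->50
push(43) -> [1, 9, 13, 50, 43]
push(29) -> [1, 9, 13, 50, 43, 29]

Final stack: [1, 9, 13, 50, 43, 29]


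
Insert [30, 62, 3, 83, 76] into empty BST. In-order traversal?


Insert 30: root
Insert 62: R from 30
Insert 3: L from 30
Insert 83: R from 30 -> R from 62
Insert 76: R from 30 -> R from 62 -> L from 83

In-order: [3, 30, 62, 76, 83]


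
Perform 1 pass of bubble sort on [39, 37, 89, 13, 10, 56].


Initial: [39, 37, 89, 13, 10, 56]
Pass 1: [37, 39, 13, 10, 56, 89] (4 swaps)

After 1 pass: [37, 39, 13, 10, 56, 89]


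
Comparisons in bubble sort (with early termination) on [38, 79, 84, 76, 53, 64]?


Algorithm: bubble sort (with early termination)
Input: [38, 79, 84, 76, 53, 64]
Sorted: [38, 53, 64, 76, 79, 84]

14


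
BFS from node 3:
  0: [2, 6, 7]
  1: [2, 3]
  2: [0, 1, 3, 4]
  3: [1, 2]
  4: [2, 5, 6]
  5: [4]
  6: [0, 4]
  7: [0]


Visit 3, enqueue [1, 2]
Visit 1, enqueue []
Visit 2, enqueue [0, 4]
Visit 0, enqueue [6, 7]
Visit 4, enqueue [5]
Visit 6, enqueue []
Visit 7, enqueue []
Visit 5, enqueue []

BFS order: [3, 1, 2, 0, 4, 6, 7, 5]


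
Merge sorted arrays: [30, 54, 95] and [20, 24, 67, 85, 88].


Take 20 from B
Take 24 from B
Take 30 from A
Take 54 from A
Take 67 from B
Take 85 from B
Take 88 from B

Merged: [20, 24, 30, 54, 67, 85, 88, 95]


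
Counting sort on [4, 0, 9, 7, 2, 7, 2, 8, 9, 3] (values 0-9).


Input: [4, 0, 9, 7, 2, 7, 2, 8, 9, 3]
Counts: [1, 0, 2, 1, 1, 0, 0, 2, 1, 2]

Sorted: [0, 2, 2, 3, 4, 7, 7, 8, 9, 9]


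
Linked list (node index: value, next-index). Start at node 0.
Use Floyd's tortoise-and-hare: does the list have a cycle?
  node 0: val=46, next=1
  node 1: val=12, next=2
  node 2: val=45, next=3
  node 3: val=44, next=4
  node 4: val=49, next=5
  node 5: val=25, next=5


Floyd's tortoise (slow, +1) and hare (fast, +2):
  init: slow=0, fast=0
  step 1: slow=1, fast=2
  step 2: slow=2, fast=4
  step 3: slow=3, fast=5
  step 4: slow=4, fast=5
  step 5: slow=5, fast=5
  slow == fast at node 5: cycle detected

Cycle: yes


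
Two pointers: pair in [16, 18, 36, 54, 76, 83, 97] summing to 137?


lo=0(16)+hi=6(97)=113
lo=1(18)+hi=6(97)=115
lo=2(36)+hi=6(97)=133
lo=3(54)+hi=6(97)=151
lo=3(54)+hi=5(83)=137

Yes: 54+83=137


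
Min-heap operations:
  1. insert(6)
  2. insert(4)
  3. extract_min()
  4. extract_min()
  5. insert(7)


insert(6) -> [6]
insert(4) -> [4, 6]
extract_min()->4, [6]
extract_min()->6, []
insert(7) -> [7]

Final heap: [7]


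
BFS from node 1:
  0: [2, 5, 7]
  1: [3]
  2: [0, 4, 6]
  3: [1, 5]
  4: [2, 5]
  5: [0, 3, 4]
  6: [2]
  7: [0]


Visit 1, enqueue [3]
Visit 3, enqueue [5]
Visit 5, enqueue [0, 4]
Visit 0, enqueue [2, 7]
Visit 4, enqueue []
Visit 2, enqueue [6]
Visit 7, enqueue []
Visit 6, enqueue []

BFS order: [1, 3, 5, 0, 4, 2, 7, 6]


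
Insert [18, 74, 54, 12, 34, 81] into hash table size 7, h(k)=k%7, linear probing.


Insert 18: h=4 -> slot 4
Insert 74: h=4, 1 probes -> slot 5
Insert 54: h=5, 1 probes -> slot 6
Insert 12: h=5, 2 probes -> slot 0
Insert 34: h=6, 2 probes -> slot 1
Insert 81: h=4, 5 probes -> slot 2

Table: [12, 34, 81, None, 18, 74, 54]


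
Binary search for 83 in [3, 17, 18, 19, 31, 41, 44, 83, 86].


Step 1: lo=0, hi=8, mid=4, val=31
Step 2: lo=5, hi=8, mid=6, val=44
Step 3: lo=7, hi=8, mid=7, val=83

Found at index 7


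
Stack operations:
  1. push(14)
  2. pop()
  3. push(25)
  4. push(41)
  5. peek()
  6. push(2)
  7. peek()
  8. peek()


push(14) -> [14]
pop()->14, []
push(25) -> [25]
push(41) -> [25, 41]
peek()->41
push(2) -> [25, 41, 2]
peek()->2
peek()->2

Final stack: [25, 41, 2]


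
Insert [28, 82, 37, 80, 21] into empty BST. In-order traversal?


Insert 28: root
Insert 82: R from 28
Insert 37: R from 28 -> L from 82
Insert 80: R from 28 -> L from 82 -> R from 37
Insert 21: L from 28

In-order: [21, 28, 37, 80, 82]


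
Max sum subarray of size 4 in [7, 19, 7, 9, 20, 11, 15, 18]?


[0:4]: 42
[1:5]: 55
[2:6]: 47
[3:7]: 55
[4:8]: 64

Max: 64 at [4:8]


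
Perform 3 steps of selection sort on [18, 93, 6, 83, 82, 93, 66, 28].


Initial: [18, 93, 6, 83, 82, 93, 66, 28]
Step 1: min=6 at 2
  Swap: [6, 93, 18, 83, 82, 93, 66, 28]
Step 2: min=18 at 2
  Swap: [6, 18, 93, 83, 82, 93, 66, 28]
Step 3: min=28 at 7
  Swap: [6, 18, 28, 83, 82, 93, 66, 93]

After 3 steps: [6, 18, 28, 83, 82, 93, 66, 93]


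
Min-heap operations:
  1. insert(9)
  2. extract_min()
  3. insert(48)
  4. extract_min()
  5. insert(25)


insert(9) -> [9]
extract_min()->9, []
insert(48) -> [48]
extract_min()->48, []
insert(25) -> [25]

Final heap: [25]


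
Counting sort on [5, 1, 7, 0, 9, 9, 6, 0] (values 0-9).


Input: [5, 1, 7, 0, 9, 9, 6, 0]
Counts: [2, 1, 0, 0, 0, 1, 1, 1, 0, 2]

Sorted: [0, 0, 1, 5, 6, 7, 9, 9]


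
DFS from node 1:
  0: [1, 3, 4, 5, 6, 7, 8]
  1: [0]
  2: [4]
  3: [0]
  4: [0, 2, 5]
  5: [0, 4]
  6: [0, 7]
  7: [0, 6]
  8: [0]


Visit 1, push [0]
Visit 0, push [8, 7, 6, 5, 4, 3]
Visit 3, push []
Visit 4, push [5, 2]
Visit 2, push []
Visit 5, push []
Visit 6, push [7]
Visit 7, push []
Visit 8, push []

DFS order: [1, 0, 3, 4, 2, 5, 6, 7, 8]


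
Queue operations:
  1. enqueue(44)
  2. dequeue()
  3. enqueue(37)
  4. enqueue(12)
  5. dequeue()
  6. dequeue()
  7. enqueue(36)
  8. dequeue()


enqueue(44) -> [44]
dequeue()->44, []
enqueue(37) -> [37]
enqueue(12) -> [37, 12]
dequeue()->37, [12]
dequeue()->12, []
enqueue(36) -> [36]
dequeue()->36, []

Final queue: []


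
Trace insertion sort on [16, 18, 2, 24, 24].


Initial: [16, 18, 2, 24, 24]
Insert 18: [16, 18, 2, 24, 24]
Insert 2: [2, 16, 18, 24, 24]
Insert 24: [2, 16, 18, 24, 24]
Insert 24: [2, 16, 18, 24, 24]

Sorted: [2, 16, 18, 24, 24]


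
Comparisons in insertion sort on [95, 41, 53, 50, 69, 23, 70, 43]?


Algorithm: insertion sort
Input: [95, 41, 53, 50, 69, 23, 70, 43]
Sorted: [23, 41, 43, 50, 53, 69, 70, 95]

21


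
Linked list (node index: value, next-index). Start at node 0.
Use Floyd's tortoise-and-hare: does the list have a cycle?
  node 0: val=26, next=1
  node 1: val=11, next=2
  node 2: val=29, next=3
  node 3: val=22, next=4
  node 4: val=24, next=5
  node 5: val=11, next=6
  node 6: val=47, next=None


Floyd's tortoise (slow, +1) and hare (fast, +2):
  init: slow=0, fast=0
  step 1: slow=1, fast=2
  step 2: slow=2, fast=4
  step 3: slow=3, fast=6
  step 4: fast -> None, no cycle

Cycle: no


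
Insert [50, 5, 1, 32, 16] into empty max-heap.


Insert 50: [50]
Insert 5: [50, 5]
Insert 1: [50, 5, 1]
Insert 32: [50, 32, 1, 5]
Insert 16: [50, 32, 1, 5, 16]

Final heap: [50, 32, 1, 5, 16]


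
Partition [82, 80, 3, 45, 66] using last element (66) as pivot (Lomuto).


Pivot: 66
  3 <= 66: swap -> [3, 80, 82, 45, 66]
  45 <= 66: swap -> [3, 45, 82, 80, 66]
Place pivot at 2: [3, 45, 66, 80, 82]

Partitioned: [3, 45, 66, 80, 82]


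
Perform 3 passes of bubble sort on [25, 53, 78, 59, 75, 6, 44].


Initial: [25, 53, 78, 59, 75, 6, 44]
Pass 1: [25, 53, 59, 75, 6, 44, 78] (4 swaps)
Pass 2: [25, 53, 59, 6, 44, 75, 78] (2 swaps)
Pass 3: [25, 53, 6, 44, 59, 75, 78] (2 swaps)

After 3 passes: [25, 53, 6, 44, 59, 75, 78]


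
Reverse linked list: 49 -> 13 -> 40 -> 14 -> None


Step 1: curr=49, set curr.next=prev(None) | reversed so far: 49
Step 2: curr=13, set curr.next=prev(49) | reversed so far: 13 -> 49
Step 3: curr=40, set curr.next=prev(13) | reversed so far: 40 -> 13 -> 49
Step 4: curr=14, set curr.next=prev(40) | reversed so far: 14 -> 40 -> 13 -> 49

14 -> 40 -> 13 -> 49 -> None


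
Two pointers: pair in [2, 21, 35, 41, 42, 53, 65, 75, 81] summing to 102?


lo=0(2)+hi=8(81)=83
lo=1(21)+hi=8(81)=102

Yes: 21+81=102


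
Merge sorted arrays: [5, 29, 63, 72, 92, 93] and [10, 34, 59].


Take 5 from A
Take 10 from B
Take 29 from A
Take 34 from B
Take 59 from B

Merged: [5, 10, 29, 34, 59, 63, 72, 92, 93]


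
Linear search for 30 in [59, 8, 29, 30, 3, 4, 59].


i=0: 59!=30
i=1: 8!=30
i=2: 29!=30
i=3: 30==30 found!

Found at 3, 4 comps


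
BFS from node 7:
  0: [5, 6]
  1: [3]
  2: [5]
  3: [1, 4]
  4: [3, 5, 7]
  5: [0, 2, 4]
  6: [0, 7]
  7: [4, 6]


Visit 7, enqueue [4, 6]
Visit 4, enqueue [3, 5]
Visit 6, enqueue [0]
Visit 3, enqueue [1]
Visit 5, enqueue [2]
Visit 0, enqueue []
Visit 1, enqueue []
Visit 2, enqueue []

BFS order: [7, 4, 6, 3, 5, 0, 1, 2]


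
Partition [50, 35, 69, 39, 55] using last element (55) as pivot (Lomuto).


Pivot: 55
  50 <= 55: advance i (no swap)
  35 <= 55: advance i (no swap)
  39 <= 55: swap -> [50, 35, 39, 69, 55]
Place pivot at 3: [50, 35, 39, 55, 69]

Partitioned: [50, 35, 39, 55, 69]


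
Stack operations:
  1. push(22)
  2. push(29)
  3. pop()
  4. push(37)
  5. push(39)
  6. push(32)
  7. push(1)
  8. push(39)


push(22) -> [22]
push(29) -> [22, 29]
pop()->29, [22]
push(37) -> [22, 37]
push(39) -> [22, 37, 39]
push(32) -> [22, 37, 39, 32]
push(1) -> [22, 37, 39, 32, 1]
push(39) -> [22, 37, 39, 32, 1, 39]

Final stack: [22, 37, 39, 32, 1, 39]


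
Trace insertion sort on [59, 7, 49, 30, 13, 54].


Initial: [59, 7, 49, 30, 13, 54]
Insert 7: [7, 59, 49, 30, 13, 54]
Insert 49: [7, 49, 59, 30, 13, 54]
Insert 30: [7, 30, 49, 59, 13, 54]
Insert 13: [7, 13, 30, 49, 59, 54]
Insert 54: [7, 13, 30, 49, 54, 59]

Sorted: [7, 13, 30, 49, 54, 59]


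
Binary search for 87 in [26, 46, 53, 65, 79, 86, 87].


Step 1: lo=0, hi=6, mid=3, val=65
Step 2: lo=4, hi=6, mid=5, val=86
Step 3: lo=6, hi=6, mid=6, val=87

Found at index 6


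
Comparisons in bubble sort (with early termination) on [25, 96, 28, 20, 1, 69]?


Algorithm: bubble sort (with early termination)
Input: [25, 96, 28, 20, 1, 69]
Sorted: [1, 20, 25, 28, 69, 96]

15


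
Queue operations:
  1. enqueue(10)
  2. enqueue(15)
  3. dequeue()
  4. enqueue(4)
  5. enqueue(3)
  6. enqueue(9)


enqueue(10) -> [10]
enqueue(15) -> [10, 15]
dequeue()->10, [15]
enqueue(4) -> [15, 4]
enqueue(3) -> [15, 4, 3]
enqueue(9) -> [15, 4, 3, 9]

Final queue: [15, 4, 3, 9]


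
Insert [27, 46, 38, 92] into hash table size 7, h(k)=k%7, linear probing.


Insert 27: h=6 -> slot 6
Insert 46: h=4 -> slot 4
Insert 38: h=3 -> slot 3
Insert 92: h=1 -> slot 1

Table: [None, 92, None, 38, 46, None, 27]


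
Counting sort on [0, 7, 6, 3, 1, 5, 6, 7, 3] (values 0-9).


Input: [0, 7, 6, 3, 1, 5, 6, 7, 3]
Counts: [1, 1, 0, 2, 0, 1, 2, 2, 0, 0]

Sorted: [0, 1, 3, 3, 5, 6, 6, 7, 7]


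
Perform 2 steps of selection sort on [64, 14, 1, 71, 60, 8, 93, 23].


Initial: [64, 14, 1, 71, 60, 8, 93, 23]
Step 1: min=1 at 2
  Swap: [1, 14, 64, 71, 60, 8, 93, 23]
Step 2: min=8 at 5
  Swap: [1, 8, 64, 71, 60, 14, 93, 23]

After 2 steps: [1, 8, 64, 71, 60, 14, 93, 23]


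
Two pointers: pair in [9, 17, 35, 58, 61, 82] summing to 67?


lo=0(9)+hi=5(82)=91
lo=0(9)+hi=4(61)=70
lo=0(9)+hi=3(58)=67

Yes: 9+58=67


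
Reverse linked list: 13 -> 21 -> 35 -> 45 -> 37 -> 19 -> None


Step 1: curr=13, set curr.next=prev(None) | reversed so far: 13
Step 2: curr=21, set curr.next=prev(13) | reversed so far: 21 -> 13
Step 3: curr=35, set curr.next=prev(21) | reversed so far: 35 -> 21 -> 13
Step 4: curr=45, set curr.next=prev(35) | reversed so far: 45 -> 35 -> 21 -> 13
Step 5: curr=37, set curr.next=prev(45) | reversed so far: 37 -> 45 -> 35 -> 21 -> 13
Step 6: curr=19, set curr.next=prev(37) | reversed so far: 19 -> 37 -> 45 -> 35 -> 21 -> 13

19 -> 37 -> 45 -> 35 -> 21 -> 13 -> None


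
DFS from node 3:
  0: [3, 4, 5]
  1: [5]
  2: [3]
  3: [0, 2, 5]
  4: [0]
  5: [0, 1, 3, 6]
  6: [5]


Visit 3, push [5, 2, 0]
Visit 0, push [5, 4]
Visit 4, push []
Visit 5, push [6, 1]
Visit 1, push []
Visit 6, push []
Visit 2, push []

DFS order: [3, 0, 4, 5, 1, 6, 2]


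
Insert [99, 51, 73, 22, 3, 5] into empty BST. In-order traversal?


Insert 99: root
Insert 51: L from 99
Insert 73: L from 99 -> R from 51
Insert 22: L from 99 -> L from 51
Insert 3: L from 99 -> L from 51 -> L from 22
Insert 5: L from 99 -> L from 51 -> L from 22 -> R from 3

In-order: [3, 5, 22, 51, 73, 99]


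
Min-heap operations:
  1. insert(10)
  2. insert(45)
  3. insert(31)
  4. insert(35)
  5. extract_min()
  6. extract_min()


insert(10) -> [10]
insert(45) -> [10, 45]
insert(31) -> [10, 45, 31]
insert(35) -> [10, 35, 31, 45]
extract_min()->10, [31, 35, 45]
extract_min()->31, [35, 45]

Final heap: [35, 45]


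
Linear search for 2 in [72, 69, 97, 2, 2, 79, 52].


i=0: 72!=2
i=1: 69!=2
i=2: 97!=2
i=3: 2==2 found!

Found at 3, 4 comps


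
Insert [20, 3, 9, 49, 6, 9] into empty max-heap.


Insert 20: [20]
Insert 3: [20, 3]
Insert 9: [20, 3, 9]
Insert 49: [49, 20, 9, 3]
Insert 6: [49, 20, 9, 3, 6]
Insert 9: [49, 20, 9, 3, 6, 9]

Final heap: [49, 20, 9, 3, 6, 9]


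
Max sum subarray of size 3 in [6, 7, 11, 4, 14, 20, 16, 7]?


[0:3]: 24
[1:4]: 22
[2:5]: 29
[3:6]: 38
[4:7]: 50
[5:8]: 43

Max: 50 at [4:7]


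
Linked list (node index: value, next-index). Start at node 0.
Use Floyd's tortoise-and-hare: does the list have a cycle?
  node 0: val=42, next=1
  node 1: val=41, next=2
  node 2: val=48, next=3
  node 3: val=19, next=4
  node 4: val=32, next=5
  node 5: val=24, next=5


Floyd's tortoise (slow, +1) and hare (fast, +2):
  init: slow=0, fast=0
  step 1: slow=1, fast=2
  step 2: slow=2, fast=4
  step 3: slow=3, fast=5
  step 4: slow=4, fast=5
  step 5: slow=5, fast=5
  slow == fast at node 5: cycle detected

Cycle: yes


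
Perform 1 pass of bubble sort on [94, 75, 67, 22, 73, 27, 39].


Initial: [94, 75, 67, 22, 73, 27, 39]
Pass 1: [75, 67, 22, 73, 27, 39, 94] (6 swaps)

After 1 pass: [75, 67, 22, 73, 27, 39, 94]


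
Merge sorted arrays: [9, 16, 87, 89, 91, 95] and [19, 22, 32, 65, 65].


Take 9 from A
Take 16 from A
Take 19 from B
Take 22 from B
Take 32 from B
Take 65 from B
Take 65 from B

Merged: [9, 16, 19, 22, 32, 65, 65, 87, 89, 91, 95]


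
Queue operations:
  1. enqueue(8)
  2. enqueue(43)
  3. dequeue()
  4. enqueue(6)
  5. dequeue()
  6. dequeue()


enqueue(8) -> [8]
enqueue(43) -> [8, 43]
dequeue()->8, [43]
enqueue(6) -> [43, 6]
dequeue()->43, [6]
dequeue()->6, []

Final queue: []


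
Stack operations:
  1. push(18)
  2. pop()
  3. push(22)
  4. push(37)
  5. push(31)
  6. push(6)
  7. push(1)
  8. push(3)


push(18) -> [18]
pop()->18, []
push(22) -> [22]
push(37) -> [22, 37]
push(31) -> [22, 37, 31]
push(6) -> [22, 37, 31, 6]
push(1) -> [22, 37, 31, 6, 1]
push(3) -> [22, 37, 31, 6, 1, 3]

Final stack: [22, 37, 31, 6, 1, 3]


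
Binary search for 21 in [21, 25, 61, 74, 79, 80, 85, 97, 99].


Step 1: lo=0, hi=8, mid=4, val=79
Step 2: lo=0, hi=3, mid=1, val=25
Step 3: lo=0, hi=0, mid=0, val=21

Found at index 0


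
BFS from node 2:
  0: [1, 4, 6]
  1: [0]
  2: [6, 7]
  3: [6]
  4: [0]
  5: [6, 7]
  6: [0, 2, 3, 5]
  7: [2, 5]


Visit 2, enqueue [6, 7]
Visit 6, enqueue [0, 3, 5]
Visit 7, enqueue []
Visit 0, enqueue [1, 4]
Visit 3, enqueue []
Visit 5, enqueue []
Visit 1, enqueue []
Visit 4, enqueue []

BFS order: [2, 6, 7, 0, 3, 5, 1, 4]


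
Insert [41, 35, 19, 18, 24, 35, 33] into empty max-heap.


Insert 41: [41]
Insert 35: [41, 35]
Insert 19: [41, 35, 19]
Insert 18: [41, 35, 19, 18]
Insert 24: [41, 35, 19, 18, 24]
Insert 35: [41, 35, 35, 18, 24, 19]
Insert 33: [41, 35, 35, 18, 24, 19, 33]

Final heap: [41, 35, 35, 18, 24, 19, 33]


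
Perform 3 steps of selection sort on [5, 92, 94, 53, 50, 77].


Initial: [5, 92, 94, 53, 50, 77]
Step 1: min=5 at 0
  Swap: [5, 92, 94, 53, 50, 77]
Step 2: min=50 at 4
  Swap: [5, 50, 94, 53, 92, 77]
Step 3: min=53 at 3
  Swap: [5, 50, 53, 94, 92, 77]

After 3 steps: [5, 50, 53, 94, 92, 77]


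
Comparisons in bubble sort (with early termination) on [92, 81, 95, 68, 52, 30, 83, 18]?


Algorithm: bubble sort (with early termination)
Input: [92, 81, 95, 68, 52, 30, 83, 18]
Sorted: [18, 30, 52, 68, 81, 83, 92, 95]

28


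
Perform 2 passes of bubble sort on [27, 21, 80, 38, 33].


Initial: [27, 21, 80, 38, 33]
Pass 1: [21, 27, 38, 33, 80] (3 swaps)
Pass 2: [21, 27, 33, 38, 80] (1 swaps)

After 2 passes: [21, 27, 33, 38, 80]


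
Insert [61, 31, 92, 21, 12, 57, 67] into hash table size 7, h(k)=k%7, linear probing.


Insert 61: h=5 -> slot 5
Insert 31: h=3 -> slot 3
Insert 92: h=1 -> slot 1
Insert 21: h=0 -> slot 0
Insert 12: h=5, 1 probes -> slot 6
Insert 57: h=1, 1 probes -> slot 2
Insert 67: h=4 -> slot 4

Table: [21, 92, 57, 31, 67, 61, 12]


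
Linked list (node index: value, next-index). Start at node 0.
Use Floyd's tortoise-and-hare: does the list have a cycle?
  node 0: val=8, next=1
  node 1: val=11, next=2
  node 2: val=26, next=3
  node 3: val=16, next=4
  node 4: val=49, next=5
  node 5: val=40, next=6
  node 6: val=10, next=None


Floyd's tortoise (slow, +1) and hare (fast, +2):
  init: slow=0, fast=0
  step 1: slow=1, fast=2
  step 2: slow=2, fast=4
  step 3: slow=3, fast=6
  step 4: fast -> None, no cycle

Cycle: no


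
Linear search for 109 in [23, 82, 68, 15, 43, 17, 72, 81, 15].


i=0: 23!=109
i=1: 82!=109
i=2: 68!=109
i=3: 15!=109
i=4: 43!=109
i=5: 17!=109
i=6: 72!=109
i=7: 81!=109
i=8: 15!=109

Not found, 9 comps


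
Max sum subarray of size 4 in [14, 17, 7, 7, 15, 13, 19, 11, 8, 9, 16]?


[0:4]: 45
[1:5]: 46
[2:6]: 42
[3:7]: 54
[4:8]: 58
[5:9]: 51
[6:10]: 47
[7:11]: 44

Max: 58 at [4:8]


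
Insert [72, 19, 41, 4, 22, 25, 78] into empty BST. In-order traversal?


Insert 72: root
Insert 19: L from 72
Insert 41: L from 72 -> R from 19
Insert 4: L from 72 -> L from 19
Insert 22: L from 72 -> R from 19 -> L from 41
Insert 25: L from 72 -> R from 19 -> L from 41 -> R from 22
Insert 78: R from 72

In-order: [4, 19, 22, 25, 41, 72, 78]


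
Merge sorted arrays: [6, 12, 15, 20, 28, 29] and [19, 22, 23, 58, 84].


Take 6 from A
Take 12 from A
Take 15 from A
Take 19 from B
Take 20 from A
Take 22 from B
Take 23 from B
Take 28 from A
Take 29 from A

Merged: [6, 12, 15, 19, 20, 22, 23, 28, 29, 58, 84]
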